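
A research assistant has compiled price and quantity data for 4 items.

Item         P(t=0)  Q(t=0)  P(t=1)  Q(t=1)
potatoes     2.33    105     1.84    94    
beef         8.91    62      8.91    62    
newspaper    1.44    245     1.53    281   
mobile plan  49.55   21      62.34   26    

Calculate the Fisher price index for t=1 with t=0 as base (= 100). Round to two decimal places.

111.78

Laspeyres component (base-period weights):
ΣP(t=1)Q(t=0) = 1.84×105 + 8.91×62 + 1.53×245 + 62.34×21 = 193.2 + 552.42 + 374.85 + 1309.14 = 2429.61
ΣP(t=0)Q(t=0) = 2.33×105 + 8.91×62 + 1.44×245 + 49.55×21 = 244.65 + 552.42 + 352.8 + 1040.55 = 2190.42
L = 2429.61 / 2190.42 × 100 = 110.9198
Paasche component (current-period weights):
ΣP(t=1)Q(t=1) = 1.84×94 + 8.91×62 + 1.53×281 + 62.34×26 = 172.96 + 552.42 + 429.93 + 1620.84 = 2776.15
ΣP(t=0)Q(t=1) = 2.33×94 + 8.91×62 + 1.44×281 + 49.55×26 = 219.02 + 552.42 + 404.64 + 1288.3 = 2464.38
P = 2776.15 / 2464.38 × 100 = 112.6511
Fisher = √(L × P) = √(110.9198 × 112.6511) = 111.7821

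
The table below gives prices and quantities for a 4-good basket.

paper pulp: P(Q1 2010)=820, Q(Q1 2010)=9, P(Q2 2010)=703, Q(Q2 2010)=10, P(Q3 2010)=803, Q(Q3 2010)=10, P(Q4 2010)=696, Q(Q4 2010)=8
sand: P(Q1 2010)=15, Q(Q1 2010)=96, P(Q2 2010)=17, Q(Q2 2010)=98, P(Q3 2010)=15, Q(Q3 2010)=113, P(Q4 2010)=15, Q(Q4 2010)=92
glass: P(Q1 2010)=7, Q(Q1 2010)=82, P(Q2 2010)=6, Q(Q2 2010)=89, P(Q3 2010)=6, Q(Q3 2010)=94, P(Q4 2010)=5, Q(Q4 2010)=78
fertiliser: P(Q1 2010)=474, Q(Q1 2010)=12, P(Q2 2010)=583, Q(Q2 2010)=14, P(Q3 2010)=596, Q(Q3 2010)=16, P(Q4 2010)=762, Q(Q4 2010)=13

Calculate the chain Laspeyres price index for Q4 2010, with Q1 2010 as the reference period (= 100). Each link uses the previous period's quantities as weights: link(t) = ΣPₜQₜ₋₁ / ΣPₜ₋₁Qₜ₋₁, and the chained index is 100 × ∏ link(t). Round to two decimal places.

116.37

Link Q1 2010→Q2 2010:
ΣP(Q2 2010)Q(Q1 2010) = 703×9 + 17×96 + 6×82 + 583×12 = 6327 + 1632 + 492 + 6996 = 15447
ΣP(Q1 2010)Q(Q1 2010) = 820×9 + 15×96 + 7×82 + 474×12 = 7380 + 1440 + 574 + 5688 = 15082
link = 15447/15082 = 1.024201
Link Q2 2010→Q3 2010:
ΣP(Q3 2010)Q(Q2 2010) = 803×10 + 15×98 + 6×89 + 596×14 = 8030 + 1470 + 534 + 8344 = 18378
ΣP(Q2 2010)Q(Q2 2010) = 703×10 + 17×98 + 6×89 + 583×14 = 7030 + 1666 + 534 + 8162 = 17392
link = 18378/17392 = 1.056693
Link Q3 2010→Q4 2010:
ΣP(Q4 2010)Q(Q3 2010) = 696×10 + 15×113 + 5×94 + 762×16 = 6960 + 1695 + 470 + 12192 = 21317
ΣP(Q3 2010)Q(Q3 2010) = 803×10 + 15×113 + 6×94 + 596×16 = 8030 + 1695 + 564 + 9536 = 19825
link = 21317/19825 = 1.075259
Chained index = 100 × 1.024201 × 1.056693 × 1.075259 = 116.3716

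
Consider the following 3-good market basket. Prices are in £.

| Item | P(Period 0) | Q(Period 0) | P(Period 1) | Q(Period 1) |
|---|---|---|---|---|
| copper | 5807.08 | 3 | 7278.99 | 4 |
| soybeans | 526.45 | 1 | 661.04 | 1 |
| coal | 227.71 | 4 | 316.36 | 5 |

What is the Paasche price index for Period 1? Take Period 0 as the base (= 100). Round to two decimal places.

Paasche price index uses current-period quantities as weights.
ΣP(Period 1)·Q(Period 1) = 7278.99×4 + 661.04×1 + 316.36×5 = 29115.96 + 661.04 + 1581.8 = 31358.8
ΣP(Period 0)·Q(Period 1) = 5807.08×4 + 526.45×1 + 227.71×5 = 23228.32 + 526.45 + 1138.55 = 24893.32
Index = 31358.8 / 24893.32 × 100 = 125.9728

125.97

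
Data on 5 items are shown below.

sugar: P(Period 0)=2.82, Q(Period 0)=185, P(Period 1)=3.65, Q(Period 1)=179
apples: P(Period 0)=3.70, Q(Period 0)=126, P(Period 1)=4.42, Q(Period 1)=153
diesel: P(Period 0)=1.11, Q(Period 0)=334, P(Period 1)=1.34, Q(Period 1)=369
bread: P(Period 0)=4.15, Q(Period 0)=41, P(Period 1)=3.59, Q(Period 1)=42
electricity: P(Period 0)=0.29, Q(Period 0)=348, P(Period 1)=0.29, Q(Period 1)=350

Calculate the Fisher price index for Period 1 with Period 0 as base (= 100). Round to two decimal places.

118.26

Laspeyres component (base-period weights):
ΣP(Period 1)Q(Period 0) = 3.65×185 + 4.42×126 + 1.34×334 + 3.59×41 + 0.29×348 = 675.25 + 556.92 + 447.56 + 147.19 + 100.92 = 1927.84
ΣP(Period 0)Q(Period 0) = 2.82×185 + 3.70×126 + 1.11×334 + 4.15×41 + 0.29×348 = 521.7 + 466.2 + 370.74 + 170.15 + 100.92 = 1629.71
L = 1927.84 / 1629.71 × 100 = 118.2934
Paasche component (current-period weights):
ΣP(Period 1)Q(Period 1) = 3.65×179 + 4.42×153 + 1.34×369 + 3.59×42 + 0.29×350 = 653.35 + 676.26 + 494.46 + 150.78 + 101.5 = 2076.35
ΣP(Period 0)Q(Period 1) = 2.82×179 + 3.70×153 + 1.11×369 + 4.15×42 + 0.29×350 = 504.78 + 566.1 + 409.59 + 174.3 + 101.5 = 1756.27
P = 2076.35 / 1756.27 × 100 = 118.2250
Fisher = √(L × P) = √(118.2934 × 118.2250) = 118.2592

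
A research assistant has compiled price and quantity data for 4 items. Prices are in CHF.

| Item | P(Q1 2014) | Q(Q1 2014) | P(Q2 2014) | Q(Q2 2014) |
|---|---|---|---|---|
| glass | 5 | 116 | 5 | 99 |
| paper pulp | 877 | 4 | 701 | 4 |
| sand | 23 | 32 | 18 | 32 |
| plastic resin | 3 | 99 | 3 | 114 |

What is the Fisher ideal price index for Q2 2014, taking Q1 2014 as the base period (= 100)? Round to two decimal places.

Laspeyres component (base-period weights):
ΣP(Q2 2014)Q(Q1 2014) = 5×116 + 701×4 + 18×32 + 3×99 = 580 + 2804 + 576 + 297 = 4257
ΣP(Q1 2014)Q(Q1 2014) = 5×116 + 877×4 + 23×32 + 3×99 = 580 + 3508 + 736 + 297 = 5121
L = 4257 / 5121 × 100 = 83.1283
Paasche component (current-period weights):
ΣP(Q2 2014)Q(Q2 2014) = 5×99 + 701×4 + 18×32 + 3×114 = 495 + 2804 + 576 + 342 = 4217
ΣP(Q1 2014)Q(Q2 2014) = 5×99 + 877×4 + 23×32 + 3×114 = 495 + 3508 + 736 + 342 = 5081
P = 4217 / 5081 × 100 = 82.9955
Fisher = √(L × P) = √(83.1283 × 82.9955) = 83.0619

83.06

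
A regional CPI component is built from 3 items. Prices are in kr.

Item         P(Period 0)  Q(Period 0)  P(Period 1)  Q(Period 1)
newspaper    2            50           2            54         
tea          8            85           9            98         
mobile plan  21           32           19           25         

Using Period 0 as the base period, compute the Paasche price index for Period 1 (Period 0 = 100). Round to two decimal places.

103.39

Paasche price index uses current-period quantities as weights.
ΣP(Period 1)·Q(Period 1) = 2×54 + 9×98 + 19×25 = 108 + 882 + 475 = 1465
ΣP(Period 0)·Q(Period 1) = 2×54 + 8×98 + 21×25 = 108 + 784 + 525 = 1417
Index = 1465 / 1417 × 100 = 103.3874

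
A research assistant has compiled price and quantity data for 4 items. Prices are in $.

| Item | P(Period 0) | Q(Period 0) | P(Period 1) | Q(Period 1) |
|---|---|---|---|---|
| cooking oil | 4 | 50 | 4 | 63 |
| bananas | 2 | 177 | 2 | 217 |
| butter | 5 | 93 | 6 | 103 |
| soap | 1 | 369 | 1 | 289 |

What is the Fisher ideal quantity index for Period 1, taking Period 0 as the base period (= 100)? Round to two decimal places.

107.46

Laspeyres component (base-period weights):
ΣP(Period 0)Q(Period 1) = 4×63 + 2×217 + 5×103 + 1×289 = 252 + 434 + 515 + 289 = 1490
ΣP(Period 0)Q(Period 0) = 4×50 + 2×177 + 5×93 + 1×369 = 200 + 354 + 465 + 369 = 1388
L = 1490 / 1388 × 100 = 107.3487
Paasche component (current-period weights):
ΣP(Period 1)Q(Period 1) = 4×63 + 2×217 + 6×103 + 1×289 = 252 + 434 + 618 + 289 = 1593
ΣP(Period 1)Q(Period 0) = 4×50 + 2×177 + 6×93 + 1×369 = 200 + 354 + 558 + 369 = 1481
P = 1593 / 1481 × 100 = 107.5625
Fisher = √(L × P) = √(107.3487 × 107.5625) = 107.4555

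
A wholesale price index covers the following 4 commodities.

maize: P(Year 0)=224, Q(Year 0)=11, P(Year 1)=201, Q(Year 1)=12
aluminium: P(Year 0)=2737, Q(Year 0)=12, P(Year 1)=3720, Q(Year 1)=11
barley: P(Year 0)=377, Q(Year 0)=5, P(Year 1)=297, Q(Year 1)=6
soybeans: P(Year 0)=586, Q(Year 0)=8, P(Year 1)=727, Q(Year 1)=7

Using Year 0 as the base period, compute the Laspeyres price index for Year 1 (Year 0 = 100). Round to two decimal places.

129.30

Laspeyres price index uses base-period quantities as weights.
ΣP(Year 1)·Q(Year 0) = 201×11 + 3720×12 + 297×5 + 727×8 = 2211 + 44640 + 1485 + 5816 = 54152
ΣP(Year 0)·Q(Year 0) = 224×11 + 2737×12 + 377×5 + 586×8 = 2464 + 32844 + 1885 + 4688 = 41881
Index = 54152 / 41881 × 100 = 129.2997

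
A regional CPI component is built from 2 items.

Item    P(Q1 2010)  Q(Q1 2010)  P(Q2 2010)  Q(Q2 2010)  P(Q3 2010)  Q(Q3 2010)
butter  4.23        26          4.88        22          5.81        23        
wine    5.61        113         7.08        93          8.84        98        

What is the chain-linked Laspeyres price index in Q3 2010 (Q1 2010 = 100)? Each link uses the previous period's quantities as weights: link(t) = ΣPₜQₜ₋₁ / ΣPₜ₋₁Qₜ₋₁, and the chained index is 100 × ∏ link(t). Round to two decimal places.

Link Q1 2010→Q2 2010:
ΣP(Q2 2010)Q(Q1 2010) = 4.88×26 + 7.08×113 = 126.88 + 800.04 = 926.92
ΣP(Q1 2010)Q(Q1 2010) = 4.23×26 + 5.61×113 = 109.98 + 633.93 = 743.91
link = 926.92/743.91 = 1.246011
Link Q2 2010→Q3 2010:
ΣP(Q3 2010)Q(Q2 2010) = 5.81×22 + 8.84×93 = 127.82 + 822.12 = 949.94
ΣP(Q2 2010)Q(Q2 2010) = 4.88×22 + 7.08×93 = 107.36 + 658.44 = 765.8
link = 949.94/765.8 = 1.240454
Chained index = 100 × 1.246011 × 1.240454 = 154.5620

154.56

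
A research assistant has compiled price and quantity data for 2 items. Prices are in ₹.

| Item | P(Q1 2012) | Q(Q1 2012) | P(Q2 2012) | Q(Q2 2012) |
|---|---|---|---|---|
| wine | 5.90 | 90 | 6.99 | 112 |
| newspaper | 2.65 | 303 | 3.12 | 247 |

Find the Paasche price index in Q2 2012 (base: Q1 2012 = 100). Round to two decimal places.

Paasche price index uses current-period quantities as weights.
ΣP(Q2 2012)·Q(Q2 2012) = 6.99×112 + 3.12×247 = 782.88 + 770.64 = 1553.52
ΣP(Q1 2012)·Q(Q2 2012) = 5.90×112 + 2.65×247 = 660.8 + 654.55 = 1315.35
Index = 1553.52 / 1315.35 × 100 = 118.1070

118.11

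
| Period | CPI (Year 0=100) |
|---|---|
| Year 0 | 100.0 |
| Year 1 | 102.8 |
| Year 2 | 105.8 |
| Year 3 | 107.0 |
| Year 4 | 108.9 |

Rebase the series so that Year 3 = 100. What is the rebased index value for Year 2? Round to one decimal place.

98.9

Rebased(Year 2) = 105.8 / 107.0 × 100 = 98.8785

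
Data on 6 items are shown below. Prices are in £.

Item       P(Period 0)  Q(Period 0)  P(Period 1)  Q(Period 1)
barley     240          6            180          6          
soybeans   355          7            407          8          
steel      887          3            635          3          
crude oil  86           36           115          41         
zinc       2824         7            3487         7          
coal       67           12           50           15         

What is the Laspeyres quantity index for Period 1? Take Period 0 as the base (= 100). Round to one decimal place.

103.3

Laspeyres quantity index uses base-period prices as weights.
ΣP(Period 0)·Q(Period 1) = 240×6 + 355×8 + 887×3 + 86×41 + 2824×7 + 67×15 = 1440 + 2840 + 2661 + 3526 + 19768 + 1005 = 31240
ΣP(Period 0)·Q(Period 0) = 240×6 + 355×7 + 887×3 + 86×36 + 2824×7 + 67×12 = 1440 + 2485 + 2661 + 3096 + 19768 + 804 = 30254
Index = 31240 / 30254 × 100 = 103.2591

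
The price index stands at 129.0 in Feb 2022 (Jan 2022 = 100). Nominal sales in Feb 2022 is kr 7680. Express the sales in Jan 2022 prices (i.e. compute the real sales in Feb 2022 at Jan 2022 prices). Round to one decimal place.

5953.5

Real = Nominal ÷ (Index/100) = 7680 ÷ (129.0/100)
     = 7680 ÷ 1.290 = 5953.4884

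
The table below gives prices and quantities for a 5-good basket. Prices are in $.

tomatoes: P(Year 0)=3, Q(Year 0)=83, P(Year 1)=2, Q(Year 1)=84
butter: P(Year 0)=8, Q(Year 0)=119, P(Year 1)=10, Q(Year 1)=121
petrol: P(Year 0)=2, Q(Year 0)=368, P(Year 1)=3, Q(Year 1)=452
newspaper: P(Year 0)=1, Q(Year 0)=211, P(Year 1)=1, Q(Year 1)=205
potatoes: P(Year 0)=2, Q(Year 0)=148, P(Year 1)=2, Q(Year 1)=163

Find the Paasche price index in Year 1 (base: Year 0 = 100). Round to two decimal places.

122.98

Paasche price index uses current-period quantities as weights.
ΣP(Year 1)·Q(Year 1) = 2×84 + 10×121 + 3×452 + 1×205 + 2×163 = 168 + 1210 + 1356 + 205 + 326 = 3265
ΣP(Year 0)·Q(Year 1) = 3×84 + 8×121 + 2×452 + 1×205 + 2×163 = 252 + 968 + 904 + 205 + 326 = 2655
Index = 3265 / 2655 × 100 = 122.9755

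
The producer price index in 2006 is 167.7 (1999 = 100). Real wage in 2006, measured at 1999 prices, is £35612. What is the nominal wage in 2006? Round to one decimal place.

59721.3

Nominal = Real × (Index/100) = 35612 × (167.7/100)
        = 35612 × 1.677 = 59721.3240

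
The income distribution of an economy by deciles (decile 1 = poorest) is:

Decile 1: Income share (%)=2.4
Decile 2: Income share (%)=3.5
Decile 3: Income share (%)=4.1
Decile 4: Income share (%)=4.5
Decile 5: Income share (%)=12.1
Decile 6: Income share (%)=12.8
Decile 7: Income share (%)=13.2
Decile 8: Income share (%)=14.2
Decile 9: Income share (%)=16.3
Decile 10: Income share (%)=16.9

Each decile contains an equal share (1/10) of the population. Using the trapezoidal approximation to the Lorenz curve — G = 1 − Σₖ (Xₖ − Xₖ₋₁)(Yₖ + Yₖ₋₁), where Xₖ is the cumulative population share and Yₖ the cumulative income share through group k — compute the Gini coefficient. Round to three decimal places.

Cumulative income shares Yₖ: 0.0240, 0.0590, 0.1000, 0.1450, 0.2660, 0.3940, 0.5260, 0.6680, 0.8310, 1.0000
Σ (Xₖ−Xₖ₋₁)(Yₖ+Yₖ₋₁) = (1/10)(0.0240+0.0000) + (1/10)(0.0590+0.0240) + (1/10)(0.1000+0.0590) + (1/10)(0.1450+0.1000) + (1/10)(0.2660+0.1450) + (1/10)(0.3940+0.2660) + (1/10)(0.5260+0.3940) + (1/10)(0.6680+0.5260) + (1/10)(0.8310+0.6680) + (1/10)(1.0000+0.8310)
  = 0.0024 + 0.0083 + 0.0159 + 0.0245 + 0.0411 + 0.0660 + 0.0920 + 0.1194 + 0.1499 + 0.1831 = 0.7026
G = 1 − 0.7026 = 0.2974

0.297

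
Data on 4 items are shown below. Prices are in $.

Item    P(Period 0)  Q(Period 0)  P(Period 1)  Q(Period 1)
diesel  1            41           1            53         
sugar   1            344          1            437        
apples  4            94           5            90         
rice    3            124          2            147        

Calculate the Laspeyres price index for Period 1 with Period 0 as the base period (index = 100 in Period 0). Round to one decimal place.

Laspeyres price index uses base-period quantities as weights.
ΣP(Period 1)·Q(Period 0) = 1×41 + 1×344 + 5×94 + 2×124 = 41 + 344 + 470 + 248 = 1103
ΣP(Period 0)·Q(Period 0) = 1×41 + 1×344 + 4×94 + 3×124 = 41 + 344 + 376 + 372 = 1133
Index = 1103 / 1133 × 100 = 97.3522

97.4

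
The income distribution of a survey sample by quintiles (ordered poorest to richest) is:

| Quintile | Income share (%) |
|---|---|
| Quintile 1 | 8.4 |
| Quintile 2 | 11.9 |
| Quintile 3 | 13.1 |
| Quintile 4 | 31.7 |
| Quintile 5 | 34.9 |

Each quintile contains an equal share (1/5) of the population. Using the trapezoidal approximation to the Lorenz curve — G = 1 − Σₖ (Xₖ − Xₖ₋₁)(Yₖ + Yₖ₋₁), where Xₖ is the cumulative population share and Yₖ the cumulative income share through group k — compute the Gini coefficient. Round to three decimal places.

0.291

Cumulative income shares Yₖ: 0.0840, 0.2030, 0.3340, 0.6510, 1.0000
Σ (Xₖ−Xₖ₋₁)(Yₖ+Yₖ₋₁) = (1/5)(0.0840+0.0000) + (1/5)(0.2030+0.0840) + (1/5)(0.3340+0.2030) + (1/5)(0.6510+0.3340) + (1/5)(1.0000+0.6510)
  = 0.0168 + 0.0574 + 0.1074 + 0.1970 + 0.3302 = 0.7088
G = 1 − 0.7088 = 0.2912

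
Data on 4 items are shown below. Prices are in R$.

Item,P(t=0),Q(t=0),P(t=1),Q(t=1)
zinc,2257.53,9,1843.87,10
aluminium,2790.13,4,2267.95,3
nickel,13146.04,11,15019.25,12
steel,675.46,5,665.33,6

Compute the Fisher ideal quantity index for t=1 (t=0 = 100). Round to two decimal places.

Laspeyres component (base-period weights):
ΣP(t=0)Q(t=1) = 2257.53×10 + 2790.13×3 + 13146.04×12 + 675.46×6 = 22575.3 + 8370.39 + 157752.48 + 4052.76 = 192750.93
ΣP(t=0)Q(t=0) = 2257.53×9 + 2790.13×4 + 13146.04×11 + 675.46×5 = 20317.77 + 11160.52 + 144606.44 + 3377.3 = 179462.03
L = 192750.93 / 179462.03 × 100 = 107.4049
Paasche component (current-period weights):
ΣP(t=1)Q(t=1) = 1843.87×10 + 2267.95×3 + 15019.25×12 + 665.33×6 = 18438.7 + 6803.85 + 180231 + 3991.98 = 209465.53
ΣP(t=1)Q(t=0) = 1843.87×9 + 2267.95×4 + 15019.25×11 + 665.33×5 = 16594.83 + 9071.8 + 165211.75 + 3326.65 = 194205.03
P = 209465.53 / 194205.03 × 100 = 107.8579
Fisher = √(L × P) = √(107.4049 × 107.8579) = 107.6312

107.63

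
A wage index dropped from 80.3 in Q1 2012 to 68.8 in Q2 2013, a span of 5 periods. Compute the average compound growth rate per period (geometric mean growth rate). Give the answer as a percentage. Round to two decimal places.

-3.04%

Growth factor = (68.8/80.3)^(1/5) = (0.856787)^(1/5) = 0.969560
Growth rate = 0.969560 − 1 = -0.030440 = -3.0440%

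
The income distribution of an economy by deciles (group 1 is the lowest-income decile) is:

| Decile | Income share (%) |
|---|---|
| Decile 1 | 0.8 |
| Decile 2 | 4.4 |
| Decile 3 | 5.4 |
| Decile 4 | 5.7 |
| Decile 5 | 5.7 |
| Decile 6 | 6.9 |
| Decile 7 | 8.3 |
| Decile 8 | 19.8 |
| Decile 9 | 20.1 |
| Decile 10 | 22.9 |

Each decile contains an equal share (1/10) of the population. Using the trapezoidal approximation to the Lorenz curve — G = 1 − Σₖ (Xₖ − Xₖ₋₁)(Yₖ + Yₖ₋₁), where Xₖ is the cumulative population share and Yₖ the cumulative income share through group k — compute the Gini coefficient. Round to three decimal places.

Cumulative income shares Yₖ: 0.0080, 0.0520, 0.1060, 0.1630, 0.2200, 0.2890, 0.3720, 0.5700, 0.7710, 1.0000
Σ (Xₖ−Xₖ₋₁)(Yₖ+Yₖ₋₁) = (1/10)(0.0080+0.0000) + (1/10)(0.0520+0.0080) + (1/10)(0.1060+0.0520) + (1/10)(0.1630+0.1060) + (1/10)(0.2200+0.1630) + (1/10)(0.2890+0.2200) + (1/10)(0.3720+0.2890) + (1/10)(0.5700+0.3720) + (1/10)(0.7710+0.5700) + (1/10)(1.0000+0.7710)
  = 0.0008 + 0.0060 + 0.0158 + 0.0269 + 0.0383 + 0.0509 + 0.0661 + 0.0942 + 0.1341 + 0.1771 = 0.6102
G = 1 − 0.6102 = 0.3898

0.390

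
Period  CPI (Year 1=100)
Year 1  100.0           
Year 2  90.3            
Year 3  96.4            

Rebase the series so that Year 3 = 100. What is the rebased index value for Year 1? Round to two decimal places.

103.73

Rebased(Year 1) = 100.0 / 96.4 × 100 = 103.7344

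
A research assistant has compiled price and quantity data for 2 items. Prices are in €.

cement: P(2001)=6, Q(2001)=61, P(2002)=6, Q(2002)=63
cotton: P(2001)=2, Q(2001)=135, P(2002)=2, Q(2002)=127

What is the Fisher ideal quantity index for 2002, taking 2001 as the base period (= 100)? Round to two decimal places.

99.37

Laspeyres component (base-period weights):
ΣP(2001)Q(2002) = 6×63 + 2×127 = 378 + 254 = 632
ΣP(2001)Q(2001) = 6×61 + 2×135 = 366 + 270 = 636
L = 632 / 636 × 100 = 99.3711
Paasche component (current-period weights):
ΣP(2002)Q(2002) = 6×63 + 2×127 = 378 + 254 = 632
ΣP(2002)Q(2001) = 6×61 + 2×135 = 366 + 270 = 636
P = 632 / 636 × 100 = 99.3711
Fisher = √(L × P) = √(99.3711 × 99.3711) = 99.3711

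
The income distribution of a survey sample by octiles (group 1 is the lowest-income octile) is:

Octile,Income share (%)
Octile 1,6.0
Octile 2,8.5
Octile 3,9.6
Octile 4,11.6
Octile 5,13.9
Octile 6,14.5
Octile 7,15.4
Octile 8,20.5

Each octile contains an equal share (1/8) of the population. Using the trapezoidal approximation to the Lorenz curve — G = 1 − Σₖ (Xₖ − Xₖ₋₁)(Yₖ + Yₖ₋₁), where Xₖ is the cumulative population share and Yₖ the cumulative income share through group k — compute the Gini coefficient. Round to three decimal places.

Cumulative income shares Yₖ: 0.0600, 0.1450, 0.2410, 0.3570, 0.4960, 0.6410, 0.7950, 1.0000
Σ (Xₖ−Xₖ₋₁)(Yₖ+Yₖ₋₁) = (1/8)(0.0600+0.0000) + (1/8)(0.1450+0.0600) + (1/8)(0.2410+0.1450) + (1/8)(0.3570+0.2410) + (1/8)(0.4960+0.3570) + (1/8)(0.6410+0.4960) + (1/8)(0.7950+0.6410) + (1/8)(1.0000+0.7950)
  = 0.0075 + 0.0256 + 0.0483 + 0.0747 + 0.1066 + 0.1421 + 0.1795 + 0.2244 = 0.8087
G = 1 − 0.8087 = 0.1913

0.191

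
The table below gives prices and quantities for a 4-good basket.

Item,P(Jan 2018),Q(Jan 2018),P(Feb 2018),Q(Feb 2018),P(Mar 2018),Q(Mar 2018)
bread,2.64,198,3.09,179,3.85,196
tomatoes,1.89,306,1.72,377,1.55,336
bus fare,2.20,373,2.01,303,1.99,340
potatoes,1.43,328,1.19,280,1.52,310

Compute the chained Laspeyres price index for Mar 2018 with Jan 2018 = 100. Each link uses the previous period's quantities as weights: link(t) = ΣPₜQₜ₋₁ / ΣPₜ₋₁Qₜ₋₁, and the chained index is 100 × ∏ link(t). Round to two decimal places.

Link Jan 2018→Feb 2018:
ΣP(Feb 2018)Q(Jan 2018) = 3.09×198 + 1.72×306 + 2.01×373 + 1.19×328 = 611.82 + 526.32 + 749.73 + 390.32 = 2278.19
ΣP(Jan 2018)Q(Jan 2018) = 2.64×198 + 1.89×306 + 2.20×373 + 1.43×328 = 522.72 + 578.34 + 820.6 + 469.04 = 2390.7
link = 2278.19/2390.7 = 0.952938
Link Feb 2018→Mar 2018:
ΣP(Mar 2018)Q(Feb 2018) = 3.85×179 + 1.55×377 + 1.99×303 + 1.52×280 = 689.15 + 584.35 + 602.97 + 425.6 = 2302.07
ΣP(Feb 2018)Q(Feb 2018) = 3.09×179 + 1.72×377 + 2.01×303 + 1.19×280 = 553.11 + 648.44 + 609.03 + 333.2 = 2143.78
link = 2302.07/2143.78 = 1.073837
Chained index = 100 × 0.952938 × 1.073837 = 102.3300

102.33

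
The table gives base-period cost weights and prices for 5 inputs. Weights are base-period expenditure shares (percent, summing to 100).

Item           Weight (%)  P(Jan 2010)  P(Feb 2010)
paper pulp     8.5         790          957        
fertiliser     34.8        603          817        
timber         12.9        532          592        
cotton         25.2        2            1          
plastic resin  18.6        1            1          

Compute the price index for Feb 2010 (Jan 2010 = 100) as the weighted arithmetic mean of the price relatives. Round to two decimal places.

paper pulp: 8.5 × (957/790) = 8.5 × 1.211392 = 10.2968
fertiliser: 34.8 × (817/603) = 34.8 × 1.354892 = 47.1502
timber: 12.9 × (592/532) = 12.9 × 1.112782 = 14.3549
cotton: 25.2 × (1/2) = 25.2 × 0.500000 = 12.6000
plastic resin: 18.6 × (1/1) = 18.6 × 1.000000 = 18.6000
Index = Σ wᵢ·(p₁ᵢ/p₀ᵢ) = 10.2968 + 47.1502 + 14.3549 + 12.6000 + 18.6000 = 103.0020

103.00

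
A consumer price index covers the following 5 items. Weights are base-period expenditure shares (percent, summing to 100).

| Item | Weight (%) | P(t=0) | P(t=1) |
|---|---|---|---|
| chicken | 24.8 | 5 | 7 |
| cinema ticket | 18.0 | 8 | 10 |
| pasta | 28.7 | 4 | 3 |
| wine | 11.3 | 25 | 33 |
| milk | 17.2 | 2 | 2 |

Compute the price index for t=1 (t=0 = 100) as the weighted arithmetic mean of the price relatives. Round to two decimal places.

110.86

chicken: 24.8 × (7/5) = 24.8 × 1.400000 = 34.7200
cinema ticket: 18.0 × (10/8) = 18.0 × 1.250000 = 22.5000
pasta: 28.7 × (3/4) = 28.7 × 0.750000 = 21.5250
wine: 11.3 × (33/25) = 11.3 × 1.320000 = 14.9160
milk: 17.2 × (2/2) = 17.2 × 1.000000 = 17.2000
Index = Σ wᵢ·(p₁ᵢ/p₀ᵢ) = 34.7200 + 22.5000 + 21.5250 + 14.9160 + 17.2000 = 110.8610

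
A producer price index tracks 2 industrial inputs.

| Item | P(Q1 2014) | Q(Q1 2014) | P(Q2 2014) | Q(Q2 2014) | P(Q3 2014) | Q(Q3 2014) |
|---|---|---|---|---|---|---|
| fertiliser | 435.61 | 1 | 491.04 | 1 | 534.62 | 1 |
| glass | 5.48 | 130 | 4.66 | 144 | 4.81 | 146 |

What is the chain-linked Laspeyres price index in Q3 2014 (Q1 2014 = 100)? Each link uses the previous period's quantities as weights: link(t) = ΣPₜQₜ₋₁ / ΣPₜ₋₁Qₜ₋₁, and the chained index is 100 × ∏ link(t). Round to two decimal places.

Link Q1 2014→Q2 2014:
ΣP(Q2 2014)Q(Q1 2014) = 491.04×1 + 4.66×130 = 491.04 + 605.8 = 1096.84
ΣP(Q1 2014)Q(Q1 2014) = 435.61×1 + 5.48×130 = 435.61 + 712.4 = 1148.01
link = 1096.84/1148.01 = 0.955427
Link Q2 2014→Q3 2014:
ΣP(Q3 2014)Q(Q2 2014) = 534.62×1 + 4.81×144 = 534.62 + 692.64 = 1227.26
ΣP(Q2 2014)Q(Q2 2014) = 491.04×1 + 4.66×144 = 491.04 + 671.04 = 1162.08
link = 1227.26/1162.08 = 1.056089
Chained index = 100 × 0.955427 × 1.056089 = 100.9016

100.90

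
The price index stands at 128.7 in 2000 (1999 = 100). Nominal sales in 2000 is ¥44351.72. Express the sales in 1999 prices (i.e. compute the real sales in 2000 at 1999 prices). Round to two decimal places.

Real = Nominal ÷ (Index/100) = 44351.72 ÷ (128.7/100)
     = 44351.72 ÷ 1.287 = 34461.3209

34461.32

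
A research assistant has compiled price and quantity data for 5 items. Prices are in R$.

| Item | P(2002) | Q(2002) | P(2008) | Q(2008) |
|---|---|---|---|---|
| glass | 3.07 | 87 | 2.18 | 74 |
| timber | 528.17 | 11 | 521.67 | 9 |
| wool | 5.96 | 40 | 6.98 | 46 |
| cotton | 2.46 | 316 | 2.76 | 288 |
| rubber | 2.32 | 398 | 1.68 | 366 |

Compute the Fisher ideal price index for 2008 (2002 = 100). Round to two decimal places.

96.67

Laspeyres component (base-period weights):
ΣP(2008)Q(2002) = 2.18×87 + 521.67×11 + 6.98×40 + 2.76×316 + 1.68×398 = 189.66 + 5738.37 + 279.2 + 872.16 + 668.64 = 7748.03
ΣP(2002)Q(2002) = 3.07×87 + 528.17×11 + 5.96×40 + 2.46×316 + 2.32×398 = 267.09 + 5809.87 + 238.4 + 777.36 + 923.36 = 8016.08
L = 7748.03 / 8016.08 × 100 = 96.6561
Paasche component (current-period weights):
ΣP(2008)Q(2008) = 2.18×74 + 521.67×9 + 6.98×46 + 2.76×288 + 1.68×366 = 161.32 + 4695.03 + 321.08 + 794.88 + 614.88 = 6587.19
ΣP(2002)Q(2008) = 3.07×74 + 528.17×9 + 5.96×46 + 2.46×288 + 2.32×366 = 227.18 + 4753.53 + 274.16 + 708.48 + 849.12 = 6812.47
P = 6587.19 / 6812.47 × 100 = 96.6931
Fisher = √(L × P) = √(96.6561 × 96.6931) = 96.6746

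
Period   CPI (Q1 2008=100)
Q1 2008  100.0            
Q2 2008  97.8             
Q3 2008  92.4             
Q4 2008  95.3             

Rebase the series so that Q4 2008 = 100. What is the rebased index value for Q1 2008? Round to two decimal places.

104.93

Rebased(Q1 2008) = 100.0 / 95.3 × 100 = 104.9318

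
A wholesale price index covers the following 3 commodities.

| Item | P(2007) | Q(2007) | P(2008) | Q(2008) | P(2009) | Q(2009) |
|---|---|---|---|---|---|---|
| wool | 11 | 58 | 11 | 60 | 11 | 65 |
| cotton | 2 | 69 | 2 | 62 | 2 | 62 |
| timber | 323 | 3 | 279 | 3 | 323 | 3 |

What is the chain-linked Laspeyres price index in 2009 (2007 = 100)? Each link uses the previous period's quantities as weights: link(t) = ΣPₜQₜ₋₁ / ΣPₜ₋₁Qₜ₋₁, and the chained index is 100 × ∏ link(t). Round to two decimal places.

Link 2007→2008:
ΣP(2008)Q(2007) = 11×58 + 2×69 + 279×3 = 638 + 138 + 837 = 1613
ΣP(2007)Q(2007) = 11×58 + 2×69 + 323×3 = 638 + 138 + 969 = 1745
link = 1613/1745 = 0.924355
Link 2008→2009:
ΣP(2009)Q(2008) = 11×60 + 2×62 + 323×3 = 660 + 124 + 969 = 1753
ΣP(2008)Q(2008) = 11×60 + 2×62 + 279×3 = 660 + 124 + 837 = 1621
link = 1753/1621 = 1.081431
Chained index = 100 × 0.924355 × 1.081431 = 99.9627

99.96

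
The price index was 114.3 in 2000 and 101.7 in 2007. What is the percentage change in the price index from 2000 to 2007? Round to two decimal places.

Change = (101.7 − 114.3) / 114.3 × 100
       = -12.6 / 114.3 × 100 = -11.0236%

-11.02%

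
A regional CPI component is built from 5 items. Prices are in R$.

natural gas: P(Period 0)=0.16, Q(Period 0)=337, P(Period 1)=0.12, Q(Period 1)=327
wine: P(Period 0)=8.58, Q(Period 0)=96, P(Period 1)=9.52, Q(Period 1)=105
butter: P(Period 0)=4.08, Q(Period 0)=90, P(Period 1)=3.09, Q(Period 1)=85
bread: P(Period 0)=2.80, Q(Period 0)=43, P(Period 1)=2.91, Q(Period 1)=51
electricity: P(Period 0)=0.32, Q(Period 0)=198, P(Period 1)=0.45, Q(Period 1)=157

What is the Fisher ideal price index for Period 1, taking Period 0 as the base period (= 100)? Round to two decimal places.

Laspeyres component (base-period weights):
ΣP(Period 1)Q(Period 0) = 0.12×337 + 9.52×96 + 3.09×90 + 2.91×43 + 0.45×198 = 40.44 + 913.92 + 278.1 + 125.13 + 89.1 = 1446.69
ΣP(Period 0)Q(Period 0) = 0.16×337 + 8.58×96 + 4.08×90 + 2.80×43 + 0.32×198 = 53.92 + 823.68 + 367.2 + 120.4 + 63.36 = 1428.56
L = 1446.69 / 1428.56 × 100 = 101.2691
Paasche component (current-period weights):
ΣP(Period 1)Q(Period 1) = 0.12×327 + 9.52×105 + 3.09×85 + 2.91×51 + 0.45×157 = 39.24 + 999.6 + 262.65 + 148.41 + 70.65 = 1520.55
ΣP(Period 0)Q(Period 1) = 0.16×327 + 8.58×105 + 4.08×85 + 2.80×51 + 0.32×157 = 52.32 + 900.9 + 346.8 + 142.8 + 50.24 = 1493.06
P = 1520.55 / 1493.06 × 100 = 101.8412
Fisher = √(L × P) = √(101.2691 × 101.8412) = 101.5547

101.55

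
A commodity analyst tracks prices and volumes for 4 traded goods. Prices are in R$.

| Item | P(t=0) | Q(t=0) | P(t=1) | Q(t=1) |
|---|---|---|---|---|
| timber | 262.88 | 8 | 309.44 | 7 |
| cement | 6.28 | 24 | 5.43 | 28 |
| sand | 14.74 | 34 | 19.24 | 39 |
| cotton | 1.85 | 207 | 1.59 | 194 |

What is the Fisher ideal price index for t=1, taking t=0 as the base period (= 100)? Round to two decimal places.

Laspeyres component (base-period weights):
ΣP(t=1)Q(t=0) = 309.44×8 + 5.43×24 + 19.24×34 + 1.59×207 = 2475.52 + 130.32 + 654.16 + 329.13 = 3589.13
ΣP(t=0)Q(t=0) = 262.88×8 + 6.28×24 + 14.74×34 + 1.85×207 = 2103.04 + 150.72 + 501.16 + 382.95 = 3137.87
L = 3589.13 / 3137.87 × 100 = 114.3811
Paasche component (current-period weights):
ΣP(t=1)Q(t=1) = 309.44×7 + 5.43×28 + 19.24×39 + 1.59×194 = 2166.08 + 152.04 + 750.36 + 308.46 = 3376.94
ΣP(t=0)Q(t=1) = 262.88×7 + 6.28×28 + 14.74×39 + 1.85×194 = 1840.16 + 175.84 + 574.86 + 358.9 = 2949.76
P = 3376.94 / 2949.76 × 100 = 114.4819
Fisher = √(L × P) = √(114.3811 × 114.4819) = 114.4315

114.43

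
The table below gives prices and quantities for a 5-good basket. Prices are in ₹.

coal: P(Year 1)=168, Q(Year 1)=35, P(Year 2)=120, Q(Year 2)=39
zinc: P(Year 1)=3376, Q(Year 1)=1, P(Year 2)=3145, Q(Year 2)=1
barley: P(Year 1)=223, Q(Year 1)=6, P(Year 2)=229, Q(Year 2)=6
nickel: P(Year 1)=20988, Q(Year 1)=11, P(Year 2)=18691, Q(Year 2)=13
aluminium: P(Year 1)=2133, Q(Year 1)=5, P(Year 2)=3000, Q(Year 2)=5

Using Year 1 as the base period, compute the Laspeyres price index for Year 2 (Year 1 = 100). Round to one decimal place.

Laspeyres price index uses base-period quantities as weights.
ΣP(Year 2)·Q(Year 1) = 120×35 + 3145×1 + 229×6 + 18691×11 + 3000×5 = 4200 + 3145 + 1374 + 205601 + 15000 = 229320
ΣP(Year 1)·Q(Year 1) = 168×35 + 3376×1 + 223×6 + 20988×11 + 2133×5 = 5880 + 3376 + 1338 + 230868 + 10665 = 252127
Index = 229320 / 252127 × 100 = 90.9542

91.0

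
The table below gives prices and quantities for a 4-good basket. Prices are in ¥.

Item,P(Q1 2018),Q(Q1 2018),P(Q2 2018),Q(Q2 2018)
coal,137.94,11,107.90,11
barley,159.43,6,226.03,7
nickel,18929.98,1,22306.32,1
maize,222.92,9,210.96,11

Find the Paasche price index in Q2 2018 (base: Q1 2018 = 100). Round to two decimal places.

114.08

Paasche price index uses current-period quantities as weights.
ΣP(Q2 2018)·Q(Q2 2018) = 107.90×11 + 226.03×7 + 22306.32×1 + 210.96×11 = 1186.9 + 1582.21 + 22306.32 + 2320.56 = 27395.99
ΣP(Q1 2018)·Q(Q2 2018) = 137.94×11 + 159.43×7 + 18929.98×1 + 222.92×11 = 1517.34 + 1116.01 + 18929.98 + 2452.12 = 24015.45
Index = 27395.99 / 24015.45 × 100 = 114.0765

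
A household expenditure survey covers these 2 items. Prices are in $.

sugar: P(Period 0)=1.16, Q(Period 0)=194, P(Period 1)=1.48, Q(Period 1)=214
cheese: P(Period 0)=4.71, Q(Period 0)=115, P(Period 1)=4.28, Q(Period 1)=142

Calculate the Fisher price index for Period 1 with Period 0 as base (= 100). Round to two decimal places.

101.23

Laspeyres component (base-period weights):
ΣP(Period 1)Q(Period 0) = 1.48×194 + 4.28×115 = 287.12 + 492.2 = 779.32
ΣP(Period 0)Q(Period 0) = 1.16×194 + 4.71×115 = 225.04 + 541.65 = 766.69
L = 779.32 / 766.69 × 100 = 101.6473
Paasche component (current-period weights):
ΣP(Period 1)Q(Period 1) = 1.48×214 + 4.28×142 = 316.72 + 607.76 = 924.48
ΣP(Period 0)Q(Period 1) = 1.16×214 + 4.71×142 = 248.24 + 668.82 = 917.06
P = 924.48 / 917.06 × 100 = 100.8091
Fisher = √(L × P) = √(101.6473 × 100.8091) = 101.2274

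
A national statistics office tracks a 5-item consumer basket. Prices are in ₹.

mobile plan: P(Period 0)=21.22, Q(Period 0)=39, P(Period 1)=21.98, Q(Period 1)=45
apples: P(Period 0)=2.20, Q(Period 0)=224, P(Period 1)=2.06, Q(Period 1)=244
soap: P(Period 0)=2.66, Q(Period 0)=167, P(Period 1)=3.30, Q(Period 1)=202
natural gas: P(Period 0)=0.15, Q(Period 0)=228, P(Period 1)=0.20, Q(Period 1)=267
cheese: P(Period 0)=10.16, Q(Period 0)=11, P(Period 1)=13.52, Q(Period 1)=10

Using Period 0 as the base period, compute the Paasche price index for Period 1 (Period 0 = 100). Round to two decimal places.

Paasche price index uses current-period quantities as weights.
ΣP(Period 1)·Q(Period 1) = 21.98×45 + 2.06×244 + 3.30×202 + 0.20×267 + 13.52×10 = 989.1 + 502.64 + 666.6 + 53.4 + 135.2 = 2346.94
ΣP(Period 0)·Q(Period 1) = 21.22×45 + 2.20×244 + 2.66×202 + 0.15×267 + 10.16×10 = 954.9 + 536.8 + 537.32 + 40.05 + 101.6 = 2170.67
Index = 2346.94 / 2170.67 × 100 = 108.1205

108.12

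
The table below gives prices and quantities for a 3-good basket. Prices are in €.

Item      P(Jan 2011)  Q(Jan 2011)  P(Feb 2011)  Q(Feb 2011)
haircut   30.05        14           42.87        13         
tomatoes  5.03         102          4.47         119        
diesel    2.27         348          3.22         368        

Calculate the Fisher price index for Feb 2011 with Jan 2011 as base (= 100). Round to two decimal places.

125.46

Laspeyres component (base-period weights):
ΣP(Feb 2011)Q(Jan 2011) = 42.87×14 + 4.47×102 + 3.22×348 = 600.18 + 455.94 + 1120.56 = 2176.68
ΣP(Jan 2011)Q(Jan 2011) = 30.05×14 + 5.03×102 + 2.27×348 = 420.7 + 513.06 + 789.96 = 1723.72
L = 2176.68 / 1723.72 × 100 = 126.2780
Paasche component (current-period weights):
ΣP(Feb 2011)Q(Feb 2011) = 42.87×13 + 4.47×119 + 3.22×368 = 557.31 + 531.93 + 1184.96 = 2274.2
ΣP(Jan 2011)Q(Feb 2011) = 30.05×13 + 5.03×119 + 2.27×368 = 390.65 + 598.57 + 835.36 = 1824.58
P = 2274.2 / 1824.58 × 100 = 124.6424
Fisher = √(L × P) = √(126.2780 × 124.6424) = 125.4576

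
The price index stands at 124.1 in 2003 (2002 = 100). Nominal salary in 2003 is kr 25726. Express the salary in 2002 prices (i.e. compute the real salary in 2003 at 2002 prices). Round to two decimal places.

Real = Nominal ÷ (Index/100) = 25726 ÷ (124.1/100)
     = 25726 ÷ 1.241 = 20730.0564

20730.06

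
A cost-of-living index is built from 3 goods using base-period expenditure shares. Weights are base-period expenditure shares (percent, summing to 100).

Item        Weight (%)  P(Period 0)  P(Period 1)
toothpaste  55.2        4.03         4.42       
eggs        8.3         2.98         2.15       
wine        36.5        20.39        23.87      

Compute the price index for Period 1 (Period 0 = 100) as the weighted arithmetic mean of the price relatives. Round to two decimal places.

toothpaste: 55.2 × (4.42/4.03) = 55.2 × 1.096774 = 60.5419
eggs: 8.3 × (2.15/2.98) = 8.3 × 0.721477 = 5.9883
wine: 36.5 × (23.87/20.39) = 36.5 × 1.170672 = 42.7295
Index = Σ wᵢ·(p₁ᵢ/p₀ᵢ) = 60.5419 + 5.9883 + 42.7295 = 109.2597

109.26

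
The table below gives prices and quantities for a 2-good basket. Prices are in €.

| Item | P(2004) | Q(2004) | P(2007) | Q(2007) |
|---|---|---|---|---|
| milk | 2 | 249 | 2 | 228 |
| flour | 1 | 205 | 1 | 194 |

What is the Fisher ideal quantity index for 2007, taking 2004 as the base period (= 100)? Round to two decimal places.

92.46

Laspeyres component (base-period weights):
ΣP(2004)Q(2007) = 2×228 + 1×194 = 456 + 194 = 650
ΣP(2004)Q(2004) = 2×249 + 1×205 = 498 + 205 = 703
L = 650 / 703 × 100 = 92.4609
Paasche component (current-period weights):
ΣP(2007)Q(2007) = 2×228 + 1×194 = 456 + 194 = 650
ΣP(2007)Q(2004) = 2×249 + 1×205 = 498 + 205 = 703
P = 650 / 703 × 100 = 92.4609
Fisher = √(L × P) = √(92.4609 × 92.4609) = 92.4609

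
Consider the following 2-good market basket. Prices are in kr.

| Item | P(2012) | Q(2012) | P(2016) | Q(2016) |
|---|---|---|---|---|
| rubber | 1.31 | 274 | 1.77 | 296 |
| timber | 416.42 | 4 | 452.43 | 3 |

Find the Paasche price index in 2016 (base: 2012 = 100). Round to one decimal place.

114.9

Paasche price index uses current-period quantities as weights.
ΣP(2016)·Q(2016) = 1.77×296 + 452.43×3 = 523.92 + 1357.29 = 1881.21
ΣP(2012)·Q(2016) = 1.31×296 + 416.42×3 = 387.76 + 1249.26 = 1637.02
Index = 1881.21 / 1637.02 × 100 = 114.9167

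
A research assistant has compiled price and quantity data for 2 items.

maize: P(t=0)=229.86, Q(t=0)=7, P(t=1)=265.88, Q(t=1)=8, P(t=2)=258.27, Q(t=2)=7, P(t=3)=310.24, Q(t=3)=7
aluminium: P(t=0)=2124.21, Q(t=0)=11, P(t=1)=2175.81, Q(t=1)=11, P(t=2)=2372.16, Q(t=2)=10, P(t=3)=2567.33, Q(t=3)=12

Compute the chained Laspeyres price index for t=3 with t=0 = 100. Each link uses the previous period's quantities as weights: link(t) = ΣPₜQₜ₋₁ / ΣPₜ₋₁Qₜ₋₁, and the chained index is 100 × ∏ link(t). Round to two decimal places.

Link t=0→t=1:
ΣP(t=1)Q(t=0) = 265.88×7 + 2175.81×11 = 1861.16 + 23933.91 = 25795.07
ΣP(t=0)Q(t=0) = 229.86×7 + 2124.21×11 = 1609.02 + 23366.31 = 24975.33
link = 25795.07/24975.33 = 1.032822
Link t=1→t=2:
ΣP(t=2)Q(t=1) = 258.27×8 + 2372.16×11 = 2066.16 + 26093.76 = 28159.92
ΣP(t=1)Q(t=1) = 265.88×8 + 2175.81×11 = 2127.04 + 23933.91 = 26060.95
link = 28159.92/26060.95 = 1.080541
Link t=2→t=3:
ΣP(t=3)Q(t=2) = 310.24×7 + 2567.33×10 = 2171.68 + 25673.3 = 27844.98
ΣP(t=2)Q(t=2) = 258.27×7 + 2372.16×10 = 1807.89 + 23721.6 = 25529.49
link = 27844.98/25529.49 = 1.090699
Chained index = 100 × 1.032822 × 1.080541 × 1.090699 = 121.7227

121.72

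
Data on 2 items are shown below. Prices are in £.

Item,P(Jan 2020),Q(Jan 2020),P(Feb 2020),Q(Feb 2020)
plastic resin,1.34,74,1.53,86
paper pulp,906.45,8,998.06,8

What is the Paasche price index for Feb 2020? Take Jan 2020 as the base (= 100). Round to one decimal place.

110.2

Paasche price index uses current-period quantities as weights.
ΣP(Feb 2020)·Q(Feb 2020) = 1.53×86 + 998.06×8 = 131.58 + 7984.48 = 8116.06
ΣP(Jan 2020)·Q(Feb 2020) = 1.34×86 + 906.45×8 = 115.24 + 7251.6 = 7366.84
Index = 8116.06 / 7366.84 × 100 = 110.1702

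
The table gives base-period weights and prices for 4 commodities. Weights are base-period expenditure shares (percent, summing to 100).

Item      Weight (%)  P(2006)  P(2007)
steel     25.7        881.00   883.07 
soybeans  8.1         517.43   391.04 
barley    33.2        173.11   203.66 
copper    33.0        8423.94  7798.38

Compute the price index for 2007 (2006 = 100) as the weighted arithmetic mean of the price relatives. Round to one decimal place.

steel: 25.7 × (883.07/881.00) = 25.7 × 1.002350 = 25.7604
soybeans: 8.1 × (391.04/517.43) = 8.1 × 0.755735 = 6.1215
barley: 33.2 × (203.66/173.11) = 33.2 × 1.176477 = 39.0590
copper: 33.0 × (7798.38/8423.94) = 33.0 × 0.925740 = 30.5494
Index = Σ wᵢ·(p₁ᵢ/p₀ᵢ) = 25.7604 + 6.1215 + 39.0590 + 30.5494 = 101.4903

101.5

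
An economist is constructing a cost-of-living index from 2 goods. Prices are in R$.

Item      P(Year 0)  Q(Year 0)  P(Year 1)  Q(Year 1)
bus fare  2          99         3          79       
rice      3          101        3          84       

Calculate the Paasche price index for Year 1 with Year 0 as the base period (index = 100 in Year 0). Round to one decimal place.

119.3

Paasche price index uses current-period quantities as weights.
ΣP(Year 1)·Q(Year 1) = 3×79 + 3×84 = 237 + 252 = 489
ΣP(Year 0)·Q(Year 1) = 2×79 + 3×84 = 158 + 252 = 410
Index = 489 / 410 × 100 = 119.2683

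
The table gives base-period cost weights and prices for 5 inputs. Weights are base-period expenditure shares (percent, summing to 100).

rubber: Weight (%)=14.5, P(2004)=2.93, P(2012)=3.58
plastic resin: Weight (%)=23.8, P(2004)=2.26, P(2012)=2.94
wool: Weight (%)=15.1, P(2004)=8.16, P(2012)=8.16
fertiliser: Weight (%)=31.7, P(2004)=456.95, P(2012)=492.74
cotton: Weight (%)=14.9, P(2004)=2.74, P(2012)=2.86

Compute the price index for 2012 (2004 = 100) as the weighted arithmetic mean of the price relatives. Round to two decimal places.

rubber: 14.5 × (3.58/2.93) = 14.5 × 1.221843 = 17.7167
plastic resin: 23.8 × (2.94/2.26) = 23.8 × 1.300885 = 30.9611
wool: 15.1 × (8.16/8.16) = 15.1 × 1.000000 = 15.1000
fertiliser: 31.7 × (492.74/456.95) = 31.7 × 1.078324 = 34.1829
cotton: 14.9 × (2.86/2.74) = 14.9 × 1.043796 = 15.5526
Index = Σ wᵢ·(p₁ᵢ/p₀ᵢ) = 17.7167 + 30.9611 + 15.1000 + 34.1829 + 15.5526 = 113.5132

113.51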